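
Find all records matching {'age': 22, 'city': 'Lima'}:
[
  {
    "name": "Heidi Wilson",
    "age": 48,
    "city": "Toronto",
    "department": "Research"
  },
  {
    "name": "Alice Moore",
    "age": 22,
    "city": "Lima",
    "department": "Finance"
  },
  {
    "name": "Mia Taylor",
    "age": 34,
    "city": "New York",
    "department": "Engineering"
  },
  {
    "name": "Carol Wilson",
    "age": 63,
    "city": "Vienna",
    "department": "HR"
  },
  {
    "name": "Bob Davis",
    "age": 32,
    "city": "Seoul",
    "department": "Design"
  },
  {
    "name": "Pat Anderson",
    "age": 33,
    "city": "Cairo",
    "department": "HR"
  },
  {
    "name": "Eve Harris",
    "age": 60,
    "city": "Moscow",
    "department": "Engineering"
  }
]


Search criteria: {'age': 22, 'city': 'Lima'}

Checking 7 records:
  Heidi Wilson: {age: 48, city: Toronto}
  Alice Moore: {age: 22, city: Lima} <-- MATCH
  Mia Taylor: {age: 34, city: New York}
  Carol Wilson: {age: 63, city: Vienna}
  Bob Davis: {age: 32, city: Seoul}
  Pat Anderson: {age: 33, city: Cairo}
  Eve Harris: {age: 60, city: Moscow}

Matches: ["Alice Moore"]

["Alice Moore"]


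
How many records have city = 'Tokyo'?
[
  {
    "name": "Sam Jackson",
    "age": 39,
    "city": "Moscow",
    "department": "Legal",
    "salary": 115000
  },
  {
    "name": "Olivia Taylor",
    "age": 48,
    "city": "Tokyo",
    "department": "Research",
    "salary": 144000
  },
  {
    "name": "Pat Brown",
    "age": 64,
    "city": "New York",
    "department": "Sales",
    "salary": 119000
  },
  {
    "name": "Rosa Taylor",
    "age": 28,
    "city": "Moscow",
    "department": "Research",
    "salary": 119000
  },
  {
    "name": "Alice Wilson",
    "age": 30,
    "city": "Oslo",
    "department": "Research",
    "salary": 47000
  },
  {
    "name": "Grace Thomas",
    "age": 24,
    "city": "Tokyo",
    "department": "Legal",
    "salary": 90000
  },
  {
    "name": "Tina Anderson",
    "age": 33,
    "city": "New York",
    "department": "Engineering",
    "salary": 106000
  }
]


Data: 7 records
Condition: city = 'Tokyo'

Checking each record:
  Sam Jackson: Moscow
  Olivia Taylor: Tokyo MATCH
  Pat Brown: New York
  Rosa Taylor: Moscow
  Alice Wilson: Oslo
  Grace Thomas: Tokyo MATCH
  Tina Anderson: New York

Count: 2

2


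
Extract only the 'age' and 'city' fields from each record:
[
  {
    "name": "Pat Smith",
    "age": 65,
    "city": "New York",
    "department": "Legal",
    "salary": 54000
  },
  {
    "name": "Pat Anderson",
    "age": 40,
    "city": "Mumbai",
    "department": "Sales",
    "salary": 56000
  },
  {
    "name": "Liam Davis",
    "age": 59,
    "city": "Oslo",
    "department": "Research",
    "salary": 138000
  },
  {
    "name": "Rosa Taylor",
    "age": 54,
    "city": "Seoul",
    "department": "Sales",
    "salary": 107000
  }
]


Original: 4 records with fields: name, age, city, department, salary
Keep: ['age', 'city']
Drop: ['name', 'department', 'salary']
Result: 4 records, 2 fields each

[
  {
    "age": 65,
    "city": "New York"
  },
  {
    "age": 40,
    "city": "Mumbai"
  },
  {
    "age": 59,
    "city": "Oslo"
  },
  {
    "age": 54,
    "city": "Seoul"
  }
]


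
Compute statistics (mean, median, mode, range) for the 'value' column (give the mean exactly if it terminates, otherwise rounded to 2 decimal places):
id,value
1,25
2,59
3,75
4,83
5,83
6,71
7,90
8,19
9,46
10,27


Data: [25, 59, 75, 83, 83, 71, 90, 19, 46, 27]
Count: 10
Sum: 578
Mean: 578/10 = 57.8
Sorted: [19, 25, 27, 46, 59, 71, 75, 83, 83, 90]
Median: 65.0
Mode: 83 (2 times)
Range: 90 - 19 = 71
Min: 19, Max: 90

mean=57.8, median=65.0, mode=83, range=71


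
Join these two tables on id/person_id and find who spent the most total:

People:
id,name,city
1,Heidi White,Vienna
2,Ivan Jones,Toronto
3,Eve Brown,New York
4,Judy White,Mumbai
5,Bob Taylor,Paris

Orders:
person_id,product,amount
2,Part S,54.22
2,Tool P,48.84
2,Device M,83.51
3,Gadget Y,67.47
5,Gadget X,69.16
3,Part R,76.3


Join on: people.id = orders.person_id

Joined rows:
  Ivan Jones (Toronto) bought Part S for $54.22
  Ivan Jones (Toronto) bought Tool P for $48.84
  Ivan Jones (Toronto) bought Device M for $83.51
  Eve Brown (New York) bought Gadget Y for $67.47
  Bob Taylor (Paris) bought Gadget X for $69.16
  Eve Brown (New York) bought Part R for $76.3

Total per person:
  Ivan Jones: $186.57
  Eve Brown: $143.77
  Bob Taylor: $69.16

Top spender: Ivan Jones ($186.57)

Ivan Jones ($186.57)


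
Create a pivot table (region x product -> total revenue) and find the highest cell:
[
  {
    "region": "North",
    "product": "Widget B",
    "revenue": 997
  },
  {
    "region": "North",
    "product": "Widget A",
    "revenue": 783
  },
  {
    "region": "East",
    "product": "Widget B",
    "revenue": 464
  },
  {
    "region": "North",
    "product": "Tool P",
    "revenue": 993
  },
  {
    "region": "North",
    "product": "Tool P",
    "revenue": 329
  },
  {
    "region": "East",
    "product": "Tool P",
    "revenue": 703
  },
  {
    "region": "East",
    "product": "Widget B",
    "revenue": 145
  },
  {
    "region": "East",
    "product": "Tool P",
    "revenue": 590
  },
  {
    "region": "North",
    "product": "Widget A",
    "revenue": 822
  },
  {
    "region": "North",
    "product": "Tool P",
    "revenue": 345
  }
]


Pivot: region (rows) x product (columns) -> total revenue

     Tool P        Widget A      Widget B    
East          1293             0           609  
North         1667          1605           997  

Highest: North / Tool P = $1667

North / Tool P = $1667


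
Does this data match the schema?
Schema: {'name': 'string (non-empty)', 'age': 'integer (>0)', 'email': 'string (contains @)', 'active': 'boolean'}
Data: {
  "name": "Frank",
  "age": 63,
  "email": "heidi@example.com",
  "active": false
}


Validating each field against schema:
  name: OK (non-empty string)
  age: OK (positive integer)
  email: OK (string with @)
  active: OK (boolean)

Result: VALID

VALID


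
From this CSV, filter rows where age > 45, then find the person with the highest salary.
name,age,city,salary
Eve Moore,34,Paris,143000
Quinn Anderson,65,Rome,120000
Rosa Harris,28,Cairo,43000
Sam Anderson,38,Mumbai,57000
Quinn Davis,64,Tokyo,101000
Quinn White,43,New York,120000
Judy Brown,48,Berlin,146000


Filter: age > 45
Sort by: salary (descending)

Filtered records (3):
  Judy Brown, age 48, salary $146000
  Quinn Anderson, age 65, salary $120000
  Quinn Davis, age 64, salary $101000

Highest salary: Judy Brown ($146000)

Judy Brown


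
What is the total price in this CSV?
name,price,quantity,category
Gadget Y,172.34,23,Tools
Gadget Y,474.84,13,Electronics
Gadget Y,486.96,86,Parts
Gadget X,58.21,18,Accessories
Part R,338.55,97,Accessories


Computing total price:
Values: [172.34, 474.84, 486.96, 58.21, 338.55]
Sum = 1530.90

1530.90


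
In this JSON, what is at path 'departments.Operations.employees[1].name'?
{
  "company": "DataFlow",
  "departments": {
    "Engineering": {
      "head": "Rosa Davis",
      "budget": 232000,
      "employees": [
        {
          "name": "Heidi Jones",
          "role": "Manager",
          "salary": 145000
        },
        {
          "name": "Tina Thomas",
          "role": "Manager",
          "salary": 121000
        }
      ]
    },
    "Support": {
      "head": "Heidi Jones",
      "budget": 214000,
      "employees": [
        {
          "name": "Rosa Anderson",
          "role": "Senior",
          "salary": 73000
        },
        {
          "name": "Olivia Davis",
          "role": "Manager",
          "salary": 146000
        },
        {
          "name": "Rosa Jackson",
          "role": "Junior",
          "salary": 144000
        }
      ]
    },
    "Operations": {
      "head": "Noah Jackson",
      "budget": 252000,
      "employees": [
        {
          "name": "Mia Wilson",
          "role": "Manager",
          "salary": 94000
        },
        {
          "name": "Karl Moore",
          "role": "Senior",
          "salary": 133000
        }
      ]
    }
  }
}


Path: departments.Operations.employees[1].name

Navigate:
  -> departments
  -> Operations
  -> employees[1].name = 'Karl Moore'

Karl Moore


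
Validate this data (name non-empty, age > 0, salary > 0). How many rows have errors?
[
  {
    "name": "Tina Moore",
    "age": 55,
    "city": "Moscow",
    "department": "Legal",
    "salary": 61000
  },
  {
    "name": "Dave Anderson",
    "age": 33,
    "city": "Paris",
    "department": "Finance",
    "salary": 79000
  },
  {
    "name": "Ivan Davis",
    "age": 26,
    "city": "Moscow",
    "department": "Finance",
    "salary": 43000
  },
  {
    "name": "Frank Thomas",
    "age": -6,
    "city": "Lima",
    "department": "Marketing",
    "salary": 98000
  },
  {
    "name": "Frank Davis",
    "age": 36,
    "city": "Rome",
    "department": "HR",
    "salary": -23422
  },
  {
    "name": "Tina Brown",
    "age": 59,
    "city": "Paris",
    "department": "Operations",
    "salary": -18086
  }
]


Validating 6 records:
Rules: name non-empty, age > 0, salary > 0

  Row 1 (Tina Moore): OK
  Row 2 (Dave Anderson): OK
  Row 3 (Ivan Davis): OK
  Row 4 (Frank Thomas): negative age: -6
  Row 5 (Frank Davis): negative salary: -23422
  Row 6 (Tina Brown): negative salary: -18086

Total errors: 3

3 errors


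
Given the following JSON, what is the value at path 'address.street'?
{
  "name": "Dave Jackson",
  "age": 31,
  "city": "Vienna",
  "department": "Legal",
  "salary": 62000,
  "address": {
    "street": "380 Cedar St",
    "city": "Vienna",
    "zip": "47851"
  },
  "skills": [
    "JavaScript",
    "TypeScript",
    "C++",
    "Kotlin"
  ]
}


Query: address.street
Path: address -> street
Value: 380 Cedar St

380 Cedar St


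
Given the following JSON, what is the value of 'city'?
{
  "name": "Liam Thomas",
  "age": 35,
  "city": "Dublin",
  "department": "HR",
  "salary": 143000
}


Looking up field 'city'
Value: Dublin

Dublin


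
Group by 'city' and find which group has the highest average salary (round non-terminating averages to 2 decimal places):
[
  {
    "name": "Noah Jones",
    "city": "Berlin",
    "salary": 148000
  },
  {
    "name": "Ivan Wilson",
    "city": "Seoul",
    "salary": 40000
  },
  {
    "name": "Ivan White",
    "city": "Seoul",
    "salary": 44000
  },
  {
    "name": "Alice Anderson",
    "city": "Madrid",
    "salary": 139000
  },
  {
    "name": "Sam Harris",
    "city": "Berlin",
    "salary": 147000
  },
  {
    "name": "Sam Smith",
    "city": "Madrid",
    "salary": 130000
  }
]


Group by: city

Groups:
  Berlin: 2 people, avg salary = 295000/2 = $147500
  Madrid: 2 people, avg salary = 269000/2 = $134500
  Seoul: 2 people, avg salary = 84000/2 = $42000

Highest average salary: Berlin ($147500)

Berlin ($147500)


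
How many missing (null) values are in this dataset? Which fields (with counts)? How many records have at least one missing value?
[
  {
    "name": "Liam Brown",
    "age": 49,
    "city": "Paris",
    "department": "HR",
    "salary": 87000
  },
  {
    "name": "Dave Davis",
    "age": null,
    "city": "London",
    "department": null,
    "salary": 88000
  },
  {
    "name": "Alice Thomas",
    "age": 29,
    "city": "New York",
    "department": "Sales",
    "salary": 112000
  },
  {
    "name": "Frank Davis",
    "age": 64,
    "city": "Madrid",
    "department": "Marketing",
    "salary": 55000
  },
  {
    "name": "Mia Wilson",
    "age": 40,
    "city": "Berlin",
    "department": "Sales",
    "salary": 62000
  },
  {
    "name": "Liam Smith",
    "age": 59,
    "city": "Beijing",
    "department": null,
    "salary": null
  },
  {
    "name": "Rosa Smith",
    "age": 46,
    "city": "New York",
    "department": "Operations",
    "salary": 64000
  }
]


Checking for missing (null) values in 7 records:

  Liam Brown: complete
  Dave Davis: age, department
  Alice Thomas: complete
  Frank Davis: complete
  Mia Wilson: complete
  Liam Smith: department, salary
  Rosa Smith: complete

Per field:
  name: 0 missing
  age: 1 missing
  city: 0 missing
  department: 2 missing
  salary: 1 missing

Total missing values: 4
Records with any missing: 2

4 missing values (age: 1, department: 2, salary: 1); 2 incomplete records


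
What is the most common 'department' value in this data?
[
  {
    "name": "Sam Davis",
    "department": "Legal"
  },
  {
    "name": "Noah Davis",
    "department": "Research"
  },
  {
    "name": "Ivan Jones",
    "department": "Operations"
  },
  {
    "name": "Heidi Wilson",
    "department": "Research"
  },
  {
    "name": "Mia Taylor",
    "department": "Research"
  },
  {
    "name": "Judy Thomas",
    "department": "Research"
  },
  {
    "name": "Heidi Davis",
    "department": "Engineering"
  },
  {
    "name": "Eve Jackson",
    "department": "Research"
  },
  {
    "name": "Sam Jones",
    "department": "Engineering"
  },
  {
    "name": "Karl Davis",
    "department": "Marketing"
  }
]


Counting 'department' values across 10 records:

  Research: 5 #####
  Engineering: 2 ##
  Legal: 1 #
  Operations: 1 #
  Marketing: 1 #

Most common: Research (5 times)

Research (5 times)


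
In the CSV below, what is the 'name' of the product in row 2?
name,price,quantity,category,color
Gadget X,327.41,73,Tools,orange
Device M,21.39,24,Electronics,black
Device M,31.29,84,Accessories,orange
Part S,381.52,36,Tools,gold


Query: Row 2 ('Device M'), column 'name'
Value: Device M

Device M


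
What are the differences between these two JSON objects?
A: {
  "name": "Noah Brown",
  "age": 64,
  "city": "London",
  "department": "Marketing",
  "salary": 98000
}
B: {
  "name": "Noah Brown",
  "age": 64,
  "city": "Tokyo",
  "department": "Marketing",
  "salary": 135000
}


Comparing each field (in key order):
  name: same
  age: same
  city: DIFFERENT
  department: same
  salary: DIFFERENT
Differences:
  city: London -> Tokyo
  salary: 98000 -> 135000

2 field(s) changed

2 changes: city, salary


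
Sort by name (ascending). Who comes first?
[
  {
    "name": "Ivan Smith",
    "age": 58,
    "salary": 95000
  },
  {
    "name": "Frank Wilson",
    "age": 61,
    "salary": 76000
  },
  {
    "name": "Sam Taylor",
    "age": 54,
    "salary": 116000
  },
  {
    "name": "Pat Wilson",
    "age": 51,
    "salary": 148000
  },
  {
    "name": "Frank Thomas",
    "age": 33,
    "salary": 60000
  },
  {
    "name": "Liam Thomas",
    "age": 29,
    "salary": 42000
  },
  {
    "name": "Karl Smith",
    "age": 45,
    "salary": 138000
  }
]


Sort by: name (ascending)

Sorted order:
  1. Frank Thomas (name = Frank Thomas)
  2. Frank Wilson (name = Frank Wilson)
  3. Ivan Smith (name = Ivan Smith)
  4. Karl Smith (name = Karl Smith)
  5. Liam Thomas (name = Liam Thomas)
  6. Pat Wilson (name = Pat Wilson)
  7. Sam Taylor (name = Sam Taylor)

First: Frank Thomas

Frank Thomas


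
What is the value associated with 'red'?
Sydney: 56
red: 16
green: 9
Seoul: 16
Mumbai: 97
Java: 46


Looking up key 'red'
Value: 16

16


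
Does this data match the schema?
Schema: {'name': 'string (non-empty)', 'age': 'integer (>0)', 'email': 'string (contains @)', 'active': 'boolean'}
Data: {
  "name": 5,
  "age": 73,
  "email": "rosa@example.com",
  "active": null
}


Validating each field against schema:
  name: FAIL (5 is not a string)
  age: OK (positive integer)
  email: OK (string with @)
  active: FAIL (null is not a boolean)

Result: INVALID (2 errors: name, active)

INVALID (2 errors: name, active)


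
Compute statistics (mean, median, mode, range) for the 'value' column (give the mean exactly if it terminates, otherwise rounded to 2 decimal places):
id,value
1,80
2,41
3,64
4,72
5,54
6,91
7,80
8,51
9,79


Data: [80, 41, 64, 72, 54, 91, 80, 51, 79]
Count: 9
Sum: 612
Mean: 612/9 = 68
Sorted: [41, 51, 54, 64, 72, 79, 80, 80, 91]
Median: 72.0
Mode: 80 (2 times)
Range: 91 - 41 = 50
Min: 41, Max: 91

mean=68, median=72.0, mode=80, range=50


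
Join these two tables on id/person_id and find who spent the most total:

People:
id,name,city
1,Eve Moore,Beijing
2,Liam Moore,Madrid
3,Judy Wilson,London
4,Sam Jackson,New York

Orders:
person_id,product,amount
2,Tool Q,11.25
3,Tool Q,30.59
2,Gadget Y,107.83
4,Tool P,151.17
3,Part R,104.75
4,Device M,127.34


Join on: people.id = orders.person_id

Joined rows:
  Liam Moore (Madrid) bought Tool Q for $11.25
  Judy Wilson (London) bought Tool Q for $30.59
  Liam Moore (Madrid) bought Gadget Y for $107.83
  Sam Jackson (New York) bought Tool P for $151.17
  Judy Wilson (London) bought Part R for $104.75
  Sam Jackson (New York) bought Device M for $127.34

Total per person:
  Sam Jackson: $278.51
  Judy Wilson: $135.34
  Liam Moore: $119.08

Top spender: Sam Jackson ($278.51)

Sam Jackson ($278.51)


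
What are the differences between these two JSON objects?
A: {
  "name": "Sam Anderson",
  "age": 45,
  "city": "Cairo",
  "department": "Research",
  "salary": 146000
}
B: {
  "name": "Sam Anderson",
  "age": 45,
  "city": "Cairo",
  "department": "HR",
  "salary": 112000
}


Comparing each field (in key order):
  name: same
  age: same
  city: same
  department: DIFFERENT
  salary: DIFFERENT
Differences:
  department: Research -> HR
  salary: 146000 -> 112000

2 field(s) changed

2 changes: department, salary


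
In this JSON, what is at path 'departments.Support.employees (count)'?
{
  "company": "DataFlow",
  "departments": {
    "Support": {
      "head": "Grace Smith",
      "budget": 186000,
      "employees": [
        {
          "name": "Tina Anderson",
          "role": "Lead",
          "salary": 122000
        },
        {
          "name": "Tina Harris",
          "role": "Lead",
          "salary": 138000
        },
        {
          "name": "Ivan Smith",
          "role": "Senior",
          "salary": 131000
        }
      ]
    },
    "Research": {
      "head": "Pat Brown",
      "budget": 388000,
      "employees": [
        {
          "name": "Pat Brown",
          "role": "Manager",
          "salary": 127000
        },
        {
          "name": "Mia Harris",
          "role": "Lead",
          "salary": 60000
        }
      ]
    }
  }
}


Path: departments.Support.employees (count)

Navigate:
  -> departments
  -> Support
  -> employees (array, length 3)

3


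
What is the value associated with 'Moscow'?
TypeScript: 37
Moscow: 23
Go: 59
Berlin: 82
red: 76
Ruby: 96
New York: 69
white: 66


Looking up key 'Moscow'
Value: 23

23


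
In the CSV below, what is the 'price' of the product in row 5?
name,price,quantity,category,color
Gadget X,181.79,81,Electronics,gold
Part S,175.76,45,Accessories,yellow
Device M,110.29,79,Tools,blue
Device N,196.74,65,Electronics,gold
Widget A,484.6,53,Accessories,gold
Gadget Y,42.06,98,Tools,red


Query: Row 5 ('Widget A'), column 'price'
Value: 484.6

484.6


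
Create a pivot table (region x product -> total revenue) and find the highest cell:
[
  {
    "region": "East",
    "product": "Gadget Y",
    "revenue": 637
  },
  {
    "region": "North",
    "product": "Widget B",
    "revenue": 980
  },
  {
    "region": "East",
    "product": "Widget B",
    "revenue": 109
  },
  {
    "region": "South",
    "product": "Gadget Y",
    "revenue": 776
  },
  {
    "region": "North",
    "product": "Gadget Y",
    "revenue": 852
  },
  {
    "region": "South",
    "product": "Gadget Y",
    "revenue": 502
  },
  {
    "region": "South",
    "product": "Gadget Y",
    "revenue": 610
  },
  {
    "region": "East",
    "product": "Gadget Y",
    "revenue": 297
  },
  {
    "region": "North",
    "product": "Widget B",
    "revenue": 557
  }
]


Pivot: region (rows) x product (columns) -> total revenue

     Gadget Y      Widget B    
East           934           109  
North          852          1537  
South         1888             0  

Highest: South / Gadget Y = $1888

South / Gadget Y = $1888


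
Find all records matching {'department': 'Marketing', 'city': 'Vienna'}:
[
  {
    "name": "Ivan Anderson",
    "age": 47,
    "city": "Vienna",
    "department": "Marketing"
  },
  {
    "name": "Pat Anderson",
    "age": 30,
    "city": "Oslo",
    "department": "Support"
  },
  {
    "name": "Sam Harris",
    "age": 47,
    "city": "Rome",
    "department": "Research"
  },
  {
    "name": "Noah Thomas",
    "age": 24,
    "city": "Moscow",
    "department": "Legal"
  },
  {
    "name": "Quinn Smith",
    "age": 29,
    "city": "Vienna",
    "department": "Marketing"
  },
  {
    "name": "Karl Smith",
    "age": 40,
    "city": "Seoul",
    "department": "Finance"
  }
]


Search criteria: {'department': 'Marketing', 'city': 'Vienna'}

Checking 6 records:
  Ivan Anderson: {department: Marketing, city: Vienna} <-- MATCH
  Pat Anderson: {department: Support, city: Oslo}
  Sam Harris: {department: Research, city: Rome}
  Noah Thomas: {department: Legal, city: Moscow}
  Quinn Smith: {department: Marketing, city: Vienna} <-- MATCH
  Karl Smith: {department: Finance, city: Seoul}

Matches: ["Ivan Anderson", "Quinn Smith"]

["Ivan Anderson", "Quinn Smith"]


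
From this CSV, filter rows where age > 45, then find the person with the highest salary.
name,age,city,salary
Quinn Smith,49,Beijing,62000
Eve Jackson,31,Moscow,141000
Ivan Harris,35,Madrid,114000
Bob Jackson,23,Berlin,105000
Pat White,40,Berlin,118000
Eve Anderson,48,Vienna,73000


Filter: age > 45
Sort by: salary (descending)

Filtered records (2):
  Eve Anderson, age 48, salary $73000
  Quinn Smith, age 49, salary $62000

Highest salary: Eve Anderson ($73000)

Eve Anderson


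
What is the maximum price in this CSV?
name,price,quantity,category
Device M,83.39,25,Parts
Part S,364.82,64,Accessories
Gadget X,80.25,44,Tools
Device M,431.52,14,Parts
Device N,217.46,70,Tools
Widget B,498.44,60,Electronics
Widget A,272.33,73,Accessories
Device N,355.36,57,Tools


Computing maximum price:
Values: [83.39, 364.82, 80.25, 431.52, 217.46, 498.44, 272.33, 355.36]
Max = 498.44

498.44


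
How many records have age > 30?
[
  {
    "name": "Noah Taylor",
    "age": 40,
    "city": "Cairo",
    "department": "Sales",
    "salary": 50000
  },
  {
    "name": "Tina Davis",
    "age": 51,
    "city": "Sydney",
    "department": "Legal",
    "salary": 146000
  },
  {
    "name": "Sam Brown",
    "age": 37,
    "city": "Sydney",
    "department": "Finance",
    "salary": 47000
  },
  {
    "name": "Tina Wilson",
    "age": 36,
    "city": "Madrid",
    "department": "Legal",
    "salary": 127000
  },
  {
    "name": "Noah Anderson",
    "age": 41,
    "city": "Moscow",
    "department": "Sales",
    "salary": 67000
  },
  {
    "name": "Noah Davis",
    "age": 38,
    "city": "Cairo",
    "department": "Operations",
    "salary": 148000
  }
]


Data: 6 records
Condition: age > 30

Checking each record:
  Noah Taylor: 40 MATCH
  Tina Davis: 51 MATCH
  Sam Brown: 37 MATCH
  Tina Wilson: 36 MATCH
  Noah Anderson: 41 MATCH
  Noah Davis: 38 MATCH

Count: 6

6


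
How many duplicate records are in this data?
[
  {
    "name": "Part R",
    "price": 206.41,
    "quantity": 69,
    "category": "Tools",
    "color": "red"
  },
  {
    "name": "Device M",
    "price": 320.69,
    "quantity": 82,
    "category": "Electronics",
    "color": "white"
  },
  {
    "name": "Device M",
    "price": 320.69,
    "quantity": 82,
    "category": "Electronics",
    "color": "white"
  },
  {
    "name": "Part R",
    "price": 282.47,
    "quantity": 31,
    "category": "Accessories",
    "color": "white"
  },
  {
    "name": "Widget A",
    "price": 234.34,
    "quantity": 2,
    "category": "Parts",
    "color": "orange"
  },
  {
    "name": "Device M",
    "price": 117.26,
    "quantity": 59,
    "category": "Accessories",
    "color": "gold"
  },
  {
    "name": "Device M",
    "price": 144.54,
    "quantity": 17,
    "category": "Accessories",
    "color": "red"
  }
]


Checking 7 records for duplicates:

  Row 1: Part R ($206.41, qty 69)
  Row 2: Device M ($320.69, qty 82)
  Row 3: Device M ($320.69, qty 82) <-- DUPLICATE
  Row 4: Part R ($282.47, qty 31)
  Row 5: Widget A ($234.34, qty 2)
  Row 6: Device M ($117.26, qty 59)
  Row 7: Device M ($144.54, qty 17)

Duplicates found: 1
Unique records: 6

1 duplicates, 6 unique


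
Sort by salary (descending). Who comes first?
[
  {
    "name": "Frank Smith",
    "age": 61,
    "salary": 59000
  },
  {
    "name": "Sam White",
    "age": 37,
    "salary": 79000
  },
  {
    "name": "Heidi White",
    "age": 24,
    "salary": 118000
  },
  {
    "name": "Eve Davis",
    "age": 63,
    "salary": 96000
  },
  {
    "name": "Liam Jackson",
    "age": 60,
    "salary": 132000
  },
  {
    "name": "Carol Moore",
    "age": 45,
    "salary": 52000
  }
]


Sort by: salary (descending)

Sorted order:
  1. Liam Jackson (salary = 132000)
  2. Heidi White (salary = 118000)
  3. Eve Davis (salary = 96000)
  4. Sam White (salary = 79000)
  5. Frank Smith (salary = 59000)
  6. Carol Moore (salary = 52000)

First: Liam Jackson

Liam Jackson


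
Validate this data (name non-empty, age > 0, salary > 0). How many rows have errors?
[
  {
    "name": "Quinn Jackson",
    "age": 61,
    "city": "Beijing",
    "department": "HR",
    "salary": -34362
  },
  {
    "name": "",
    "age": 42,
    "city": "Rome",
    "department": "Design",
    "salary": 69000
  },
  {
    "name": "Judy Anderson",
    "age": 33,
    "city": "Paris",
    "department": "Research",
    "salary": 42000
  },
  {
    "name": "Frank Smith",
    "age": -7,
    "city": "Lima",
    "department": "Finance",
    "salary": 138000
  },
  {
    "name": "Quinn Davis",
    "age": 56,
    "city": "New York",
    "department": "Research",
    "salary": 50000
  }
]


Validating 5 records:
Rules: name non-empty, age > 0, salary > 0

  Row 1 (Quinn Jackson): negative salary: -34362
  Row 2 (???): empty name
  Row 3 (Judy Anderson): OK
  Row 4 (Frank Smith): negative age: -7
  Row 5 (Quinn Davis): OK

Total errors: 3

3 errors


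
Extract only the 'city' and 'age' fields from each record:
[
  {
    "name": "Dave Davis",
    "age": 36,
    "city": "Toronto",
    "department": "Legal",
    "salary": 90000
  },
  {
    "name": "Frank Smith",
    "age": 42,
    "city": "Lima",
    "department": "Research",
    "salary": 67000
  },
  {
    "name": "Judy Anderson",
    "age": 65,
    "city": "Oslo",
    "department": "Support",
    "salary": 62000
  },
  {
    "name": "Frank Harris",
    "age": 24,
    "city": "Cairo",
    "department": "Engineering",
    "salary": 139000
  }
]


Original: 4 records with fields: name, age, city, department, salary
Keep: ['city', 'age']
Drop: ['name', 'department', 'salary']
Result: 4 records, 2 fields each

[
  {
    "city": "Toronto",
    "age": 36
  },
  {
    "city": "Lima",
    "age": 42
  },
  {
    "city": "Oslo",
    "age": 65
  },
  {
    "city": "Cairo",
    "age": 24
  }
]


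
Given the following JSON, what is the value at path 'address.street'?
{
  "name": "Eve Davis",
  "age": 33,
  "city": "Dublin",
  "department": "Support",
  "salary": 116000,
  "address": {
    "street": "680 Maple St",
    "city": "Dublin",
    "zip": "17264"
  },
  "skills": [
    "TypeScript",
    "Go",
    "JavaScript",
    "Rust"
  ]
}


Query: address.street
Path: address -> street
Value: 680 Maple St

680 Maple St


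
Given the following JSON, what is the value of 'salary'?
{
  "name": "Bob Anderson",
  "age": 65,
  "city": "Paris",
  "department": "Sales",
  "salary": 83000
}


Looking up field 'salary'
Value: 83000

83000


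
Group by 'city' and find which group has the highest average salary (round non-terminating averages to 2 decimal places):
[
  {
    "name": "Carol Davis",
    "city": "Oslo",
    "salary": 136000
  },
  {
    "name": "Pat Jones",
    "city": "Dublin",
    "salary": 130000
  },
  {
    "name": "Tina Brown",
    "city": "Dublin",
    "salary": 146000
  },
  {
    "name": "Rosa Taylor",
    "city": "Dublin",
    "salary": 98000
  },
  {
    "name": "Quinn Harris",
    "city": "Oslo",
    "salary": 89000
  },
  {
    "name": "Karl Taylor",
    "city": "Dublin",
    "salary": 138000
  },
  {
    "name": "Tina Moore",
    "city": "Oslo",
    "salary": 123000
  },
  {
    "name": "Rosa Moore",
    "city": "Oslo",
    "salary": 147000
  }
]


Group by: city

Groups:
  Dublin: 4 people, avg salary = 512000/4 = $128000
  Oslo: 4 people, avg salary = 495000/4 = $123750

Highest average salary: Dublin ($128000)

Dublin ($128000)


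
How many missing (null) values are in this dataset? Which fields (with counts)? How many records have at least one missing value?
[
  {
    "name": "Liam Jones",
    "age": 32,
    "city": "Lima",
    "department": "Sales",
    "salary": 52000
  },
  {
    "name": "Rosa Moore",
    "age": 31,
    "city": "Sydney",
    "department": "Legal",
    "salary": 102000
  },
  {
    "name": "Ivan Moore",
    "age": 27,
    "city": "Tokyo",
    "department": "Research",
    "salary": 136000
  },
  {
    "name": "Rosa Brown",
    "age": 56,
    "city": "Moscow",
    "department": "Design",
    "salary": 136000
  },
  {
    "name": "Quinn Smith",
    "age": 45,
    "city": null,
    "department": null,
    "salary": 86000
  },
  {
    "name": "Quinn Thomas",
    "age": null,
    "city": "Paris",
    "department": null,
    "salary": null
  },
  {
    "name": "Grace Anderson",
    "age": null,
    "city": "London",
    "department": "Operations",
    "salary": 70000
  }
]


Checking for missing (null) values in 7 records:

  Liam Jones: complete
  Rosa Moore: complete
  Ivan Moore: complete
  Rosa Brown: complete
  Quinn Smith: city, department
  Quinn Thomas: age, department, salary
  Grace Anderson: age

Per field:
  name: 0 missing
  age: 2 missing
  city: 1 missing
  department: 2 missing
  salary: 1 missing

Total missing values: 6
Records with any missing: 3

6 missing values (age: 2, city: 1, department: 2, salary: 1); 3 incomplete records


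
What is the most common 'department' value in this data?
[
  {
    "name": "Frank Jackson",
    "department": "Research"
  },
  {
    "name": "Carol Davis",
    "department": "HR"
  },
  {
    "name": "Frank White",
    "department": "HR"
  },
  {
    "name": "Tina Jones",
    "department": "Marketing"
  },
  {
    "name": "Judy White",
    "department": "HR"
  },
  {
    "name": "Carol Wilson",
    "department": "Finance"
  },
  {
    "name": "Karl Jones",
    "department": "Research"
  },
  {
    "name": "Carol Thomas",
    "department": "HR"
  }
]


Counting 'department' values across 8 records:

  HR: 4 ####
  Research: 2 ##
  Marketing: 1 #
  Finance: 1 #

Most common: HR (4 times)

HR (4 times)


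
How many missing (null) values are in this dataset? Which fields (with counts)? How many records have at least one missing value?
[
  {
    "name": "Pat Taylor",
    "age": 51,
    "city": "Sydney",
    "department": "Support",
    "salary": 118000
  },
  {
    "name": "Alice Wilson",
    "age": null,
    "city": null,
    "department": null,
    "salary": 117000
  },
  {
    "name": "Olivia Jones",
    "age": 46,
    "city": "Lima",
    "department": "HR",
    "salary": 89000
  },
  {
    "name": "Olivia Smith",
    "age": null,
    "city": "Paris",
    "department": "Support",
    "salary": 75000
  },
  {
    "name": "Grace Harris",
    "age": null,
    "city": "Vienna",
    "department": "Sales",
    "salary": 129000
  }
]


Checking for missing (null) values in 5 records:

  Pat Taylor: complete
  Alice Wilson: age, city, department
  Olivia Jones: complete
  Olivia Smith: age
  Grace Harris: age

Per field:
  name: 0 missing
  age: 3 missing
  city: 1 missing
  department: 1 missing
  salary: 0 missing

Total missing values: 5
Records with any missing: 3

5 missing values (age: 3, city: 1, department: 1); 3 incomplete records


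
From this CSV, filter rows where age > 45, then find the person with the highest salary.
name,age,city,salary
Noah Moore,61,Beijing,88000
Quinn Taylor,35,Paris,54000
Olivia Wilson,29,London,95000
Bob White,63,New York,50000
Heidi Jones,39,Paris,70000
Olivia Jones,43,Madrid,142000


Filter: age > 45
Sort by: salary (descending)

Filtered records (2):
  Noah Moore, age 61, salary $88000
  Bob White, age 63, salary $50000

Highest salary: Noah Moore ($88000)

Noah Moore


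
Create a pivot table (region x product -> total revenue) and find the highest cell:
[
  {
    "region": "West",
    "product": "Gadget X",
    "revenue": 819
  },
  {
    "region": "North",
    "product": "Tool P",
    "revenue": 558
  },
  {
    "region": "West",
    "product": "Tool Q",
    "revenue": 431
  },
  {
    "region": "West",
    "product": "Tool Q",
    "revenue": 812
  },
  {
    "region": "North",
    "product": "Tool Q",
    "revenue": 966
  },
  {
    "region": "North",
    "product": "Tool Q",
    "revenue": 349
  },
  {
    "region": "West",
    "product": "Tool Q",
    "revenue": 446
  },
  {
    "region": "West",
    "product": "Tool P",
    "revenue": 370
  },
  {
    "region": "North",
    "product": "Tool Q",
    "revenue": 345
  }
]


Pivot: region (rows) x product (columns) -> total revenue

     Gadget X      Tool P        Tool Q      
North            0           558          1660  
West           819           370          1689  

Highest: West / Tool Q = $1689

West / Tool Q = $1689


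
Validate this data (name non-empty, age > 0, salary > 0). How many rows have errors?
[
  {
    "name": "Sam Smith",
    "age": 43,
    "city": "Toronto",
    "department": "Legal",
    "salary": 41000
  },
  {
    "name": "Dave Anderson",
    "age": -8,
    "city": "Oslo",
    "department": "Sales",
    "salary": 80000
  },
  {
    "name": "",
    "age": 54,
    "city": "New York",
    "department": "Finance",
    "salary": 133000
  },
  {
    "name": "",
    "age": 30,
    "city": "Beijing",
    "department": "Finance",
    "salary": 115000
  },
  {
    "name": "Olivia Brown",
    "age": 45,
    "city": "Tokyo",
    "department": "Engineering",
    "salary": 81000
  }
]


Validating 5 records:
Rules: name non-empty, age > 0, salary > 0

  Row 1 (Sam Smith): OK
  Row 2 (Dave Anderson): negative age: -8
  Row 3 (???): empty name
  Row 4 (???): empty name
  Row 5 (Olivia Brown): OK

Total errors: 3

3 errors


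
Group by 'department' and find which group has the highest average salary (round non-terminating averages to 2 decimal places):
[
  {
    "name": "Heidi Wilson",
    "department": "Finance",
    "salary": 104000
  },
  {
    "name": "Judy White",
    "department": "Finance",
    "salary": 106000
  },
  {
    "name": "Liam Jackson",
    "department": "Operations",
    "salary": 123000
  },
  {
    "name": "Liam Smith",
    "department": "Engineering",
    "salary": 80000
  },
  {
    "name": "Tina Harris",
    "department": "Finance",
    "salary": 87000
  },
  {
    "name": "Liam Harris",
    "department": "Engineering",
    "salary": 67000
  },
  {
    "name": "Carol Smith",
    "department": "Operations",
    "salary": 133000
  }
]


Group by: department

Groups:
  Engineering: 2 people, avg salary = 147000/2 = $73500
  Finance: 3 people, avg salary = 297000/3 = $99000
  Operations: 2 people, avg salary = 256000/2 = $128000

Highest average salary: Operations ($128000)

Operations ($128000)


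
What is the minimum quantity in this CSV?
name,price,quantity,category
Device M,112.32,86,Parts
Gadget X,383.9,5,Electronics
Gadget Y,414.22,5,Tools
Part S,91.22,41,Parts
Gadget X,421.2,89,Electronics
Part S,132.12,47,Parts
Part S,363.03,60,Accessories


Computing minimum quantity:
Values: [86, 5, 5, 41, 89, 47, 60]
Min = 5

5


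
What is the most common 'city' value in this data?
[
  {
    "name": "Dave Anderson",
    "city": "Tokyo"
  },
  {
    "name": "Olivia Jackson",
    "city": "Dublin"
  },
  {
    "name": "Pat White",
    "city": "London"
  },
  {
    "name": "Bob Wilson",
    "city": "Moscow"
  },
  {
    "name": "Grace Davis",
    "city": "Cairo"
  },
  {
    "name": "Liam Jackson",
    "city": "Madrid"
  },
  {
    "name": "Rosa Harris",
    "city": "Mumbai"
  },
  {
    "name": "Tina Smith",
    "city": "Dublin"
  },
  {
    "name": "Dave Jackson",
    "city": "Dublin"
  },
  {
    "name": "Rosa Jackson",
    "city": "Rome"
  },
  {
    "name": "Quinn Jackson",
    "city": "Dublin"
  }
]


Counting 'city' values across 11 records:

  Dublin: 4 ####
  Tokyo: 1 #
  London: 1 #
  Moscow: 1 #
  Cairo: 1 #
  Madrid: 1 #
  Mumbai: 1 #
  Rome: 1 #

Most common: Dublin (4 times)

Dublin (4 times)


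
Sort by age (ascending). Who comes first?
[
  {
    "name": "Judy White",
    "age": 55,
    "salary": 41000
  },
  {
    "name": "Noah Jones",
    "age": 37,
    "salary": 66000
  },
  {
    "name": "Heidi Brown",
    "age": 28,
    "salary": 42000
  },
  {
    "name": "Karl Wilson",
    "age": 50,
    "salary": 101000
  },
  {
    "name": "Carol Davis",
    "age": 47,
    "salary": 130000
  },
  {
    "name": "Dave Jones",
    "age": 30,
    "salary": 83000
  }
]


Sort by: age (ascending)

Sorted order:
  1. Heidi Brown (age = 28)
  2. Dave Jones (age = 30)
  3. Noah Jones (age = 37)
  4. Carol Davis (age = 47)
  5. Karl Wilson (age = 50)
  6. Judy White (age = 55)

First: Heidi Brown

Heidi Brown


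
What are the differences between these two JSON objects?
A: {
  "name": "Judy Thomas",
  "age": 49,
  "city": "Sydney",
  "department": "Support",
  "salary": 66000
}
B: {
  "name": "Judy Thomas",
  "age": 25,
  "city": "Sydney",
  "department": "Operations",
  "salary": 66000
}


Comparing each field (in key order):
  name: same
  age: DIFFERENT
  city: same
  department: DIFFERENT
  salary: same
Differences:
  age: 49 -> 25
  department: Support -> Operations

2 field(s) changed

2 changes: age, department


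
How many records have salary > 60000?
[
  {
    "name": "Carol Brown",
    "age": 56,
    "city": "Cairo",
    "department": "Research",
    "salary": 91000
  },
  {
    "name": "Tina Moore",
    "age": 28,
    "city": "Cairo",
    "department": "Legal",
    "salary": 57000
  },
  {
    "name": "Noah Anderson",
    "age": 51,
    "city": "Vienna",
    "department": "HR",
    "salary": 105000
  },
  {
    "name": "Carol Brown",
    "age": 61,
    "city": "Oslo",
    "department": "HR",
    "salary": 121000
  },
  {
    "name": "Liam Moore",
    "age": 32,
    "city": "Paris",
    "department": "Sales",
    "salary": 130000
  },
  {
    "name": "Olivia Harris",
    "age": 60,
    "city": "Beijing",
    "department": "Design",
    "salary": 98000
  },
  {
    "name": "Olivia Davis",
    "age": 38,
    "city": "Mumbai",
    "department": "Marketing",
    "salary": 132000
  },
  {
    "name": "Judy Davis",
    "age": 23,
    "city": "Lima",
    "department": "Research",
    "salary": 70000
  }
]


Data: 8 records
Condition: salary > 60000

Checking each record:
  Carol Brown: 91000 MATCH
  Tina Moore: 57000
  Noah Anderson: 105000 MATCH
  Carol Brown: 121000 MATCH
  Liam Moore: 130000 MATCH
  Olivia Harris: 98000 MATCH
  Olivia Davis: 132000 MATCH
  Judy Davis: 70000 MATCH

Count: 7

7


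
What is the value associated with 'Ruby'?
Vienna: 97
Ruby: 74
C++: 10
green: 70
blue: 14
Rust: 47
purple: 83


Looking up key 'Ruby'
Value: 74

74


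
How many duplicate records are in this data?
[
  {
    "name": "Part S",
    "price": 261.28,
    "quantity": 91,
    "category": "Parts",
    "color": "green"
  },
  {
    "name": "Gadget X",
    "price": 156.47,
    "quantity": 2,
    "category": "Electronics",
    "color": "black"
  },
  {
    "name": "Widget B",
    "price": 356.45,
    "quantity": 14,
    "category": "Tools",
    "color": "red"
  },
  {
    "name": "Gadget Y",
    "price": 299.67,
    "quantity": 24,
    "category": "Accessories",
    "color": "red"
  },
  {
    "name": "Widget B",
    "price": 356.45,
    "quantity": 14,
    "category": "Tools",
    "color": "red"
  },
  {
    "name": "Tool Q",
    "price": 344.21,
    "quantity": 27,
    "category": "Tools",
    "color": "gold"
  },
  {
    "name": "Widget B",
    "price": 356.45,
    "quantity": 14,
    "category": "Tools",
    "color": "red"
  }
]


Checking 7 records for duplicates:

  Row 1: Part S ($261.28, qty 91)
  Row 2: Gadget X ($156.47, qty 2)
  Row 3: Widget B ($356.45, qty 14)
  Row 4: Gadget Y ($299.67, qty 24)
  Row 5: Widget B ($356.45, qty 14) <-- DUPLICATE
  Row 6: Tool Q ($344.21, qty 27)
  Row 7: Widget B ($356.45, qty 14) <-- DUPLICATE

Duplicates found: 2
Unique records: 5

2 duplicates, 5 unique
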